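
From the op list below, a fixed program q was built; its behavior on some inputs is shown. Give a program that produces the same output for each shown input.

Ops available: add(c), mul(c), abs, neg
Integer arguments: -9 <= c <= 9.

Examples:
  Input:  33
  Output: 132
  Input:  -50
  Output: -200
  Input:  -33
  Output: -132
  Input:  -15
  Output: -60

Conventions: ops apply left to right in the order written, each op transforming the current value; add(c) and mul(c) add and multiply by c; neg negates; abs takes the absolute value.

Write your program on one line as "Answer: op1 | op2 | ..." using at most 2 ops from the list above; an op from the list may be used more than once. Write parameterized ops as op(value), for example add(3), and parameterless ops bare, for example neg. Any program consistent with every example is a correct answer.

mul(-4) | neg

Check, running the answer program on each example:
  33 -> -132 -> 132
  -50 -> 200 -> -200
  -33 -> 132 -> -132
  -15 -> 60 -> -60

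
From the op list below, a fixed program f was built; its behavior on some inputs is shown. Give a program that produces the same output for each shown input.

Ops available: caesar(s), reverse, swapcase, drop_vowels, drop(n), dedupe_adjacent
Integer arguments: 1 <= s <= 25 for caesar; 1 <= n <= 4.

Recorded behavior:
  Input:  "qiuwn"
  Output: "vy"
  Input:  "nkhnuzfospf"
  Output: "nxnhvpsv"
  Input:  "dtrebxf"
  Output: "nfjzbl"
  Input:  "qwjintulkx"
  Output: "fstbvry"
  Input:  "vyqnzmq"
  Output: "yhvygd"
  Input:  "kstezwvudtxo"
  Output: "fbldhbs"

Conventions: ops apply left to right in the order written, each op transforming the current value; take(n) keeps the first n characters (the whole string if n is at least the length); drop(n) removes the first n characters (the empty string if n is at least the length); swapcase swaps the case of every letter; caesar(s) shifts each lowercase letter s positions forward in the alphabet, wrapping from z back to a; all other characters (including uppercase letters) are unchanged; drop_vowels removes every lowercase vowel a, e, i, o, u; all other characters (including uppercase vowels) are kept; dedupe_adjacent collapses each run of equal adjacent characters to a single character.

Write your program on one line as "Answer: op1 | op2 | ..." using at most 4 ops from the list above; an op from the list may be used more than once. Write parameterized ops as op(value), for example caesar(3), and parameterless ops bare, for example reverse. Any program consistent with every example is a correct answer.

drop_vowels | reverse | caesar(8) | drop_vowels

Check, running the answer program on each example:
  "qiuwn" -> "qwn" -> "nwq" -> "vey" -> "vy"
  "nkhnuzfospf" -> "nkhnzfspf" -> "fpsfznhkn" -> "nxanhvpsv" -> "nxnhvpsv"
  "dtrebxf" -> "dtrbxf" -> "fxbrtd" -> "nfjzbl" -> "nfjzbl"
  "qwjintulkx" -> "qwjntlkx" -> "xkltnjwq" -> "fstbvrey" -> "fstbvry"
  "vyqnzmq" -> "vyqnzmq" -> "qmznqyv" -> "yuhvygd" -> "yhvygd"
  "kstezwvudtxo" -> "kstzwvdtx" -> "xtdvwztsk" -> "fbldehbas" -> "fbldhbs"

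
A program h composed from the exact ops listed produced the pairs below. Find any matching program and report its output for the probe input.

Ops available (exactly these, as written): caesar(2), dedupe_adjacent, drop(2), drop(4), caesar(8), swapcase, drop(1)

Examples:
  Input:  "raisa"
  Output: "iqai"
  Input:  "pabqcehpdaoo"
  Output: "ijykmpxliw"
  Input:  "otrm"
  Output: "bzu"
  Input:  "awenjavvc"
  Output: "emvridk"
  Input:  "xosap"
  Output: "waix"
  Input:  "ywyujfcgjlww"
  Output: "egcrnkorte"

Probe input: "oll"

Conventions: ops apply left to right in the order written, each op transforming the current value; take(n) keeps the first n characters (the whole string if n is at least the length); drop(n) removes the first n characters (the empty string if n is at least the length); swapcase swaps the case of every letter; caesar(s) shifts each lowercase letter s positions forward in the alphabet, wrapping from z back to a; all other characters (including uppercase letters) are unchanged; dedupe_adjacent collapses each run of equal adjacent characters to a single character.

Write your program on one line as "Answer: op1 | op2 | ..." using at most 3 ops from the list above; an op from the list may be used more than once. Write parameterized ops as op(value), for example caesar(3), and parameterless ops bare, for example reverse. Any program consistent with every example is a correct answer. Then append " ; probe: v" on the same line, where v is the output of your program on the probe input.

dedupe_adjacent | caesar(8) | drop(1) ; probe: "t"

Check, running the answer program on each example:
  "raisa" -> "raisa" -> "ziqai" -> "iqai"
  "pabqcehpdaoo" -> "pabqcehpdao" -> "xijykmpxliw" -> "ijykmpxliw"
  "otrm" -> "otrm" -> "wbzu" -> "bzu"
  "awenjavvc" -> "awenjavc" -> "iemvridk" -> "emvridk"
  "xosap" -> "xosap" -> "fwaix" -> "waix"
  "ywyujfcgjlww" -> "ywyujfcgjlw" -> "gegcrnkorte" -> "egcrnkorte"
  probe: "oll" -> "ol" -> "wt" -> "t"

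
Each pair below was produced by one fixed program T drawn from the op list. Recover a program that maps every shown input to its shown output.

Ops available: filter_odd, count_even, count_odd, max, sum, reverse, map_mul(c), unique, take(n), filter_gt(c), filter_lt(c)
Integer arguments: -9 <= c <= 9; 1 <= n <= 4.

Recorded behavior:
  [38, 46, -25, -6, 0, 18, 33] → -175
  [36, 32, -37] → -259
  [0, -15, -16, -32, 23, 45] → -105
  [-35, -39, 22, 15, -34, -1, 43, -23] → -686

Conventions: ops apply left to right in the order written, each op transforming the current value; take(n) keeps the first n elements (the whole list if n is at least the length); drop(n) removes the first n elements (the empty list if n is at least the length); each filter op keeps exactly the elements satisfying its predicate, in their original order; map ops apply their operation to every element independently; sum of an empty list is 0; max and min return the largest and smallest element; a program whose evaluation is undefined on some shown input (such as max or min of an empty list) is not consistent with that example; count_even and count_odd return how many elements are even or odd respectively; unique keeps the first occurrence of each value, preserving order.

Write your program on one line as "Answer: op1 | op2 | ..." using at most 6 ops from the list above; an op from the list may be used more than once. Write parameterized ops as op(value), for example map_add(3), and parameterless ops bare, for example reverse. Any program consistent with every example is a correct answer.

map_mul(7) | reverse | filter_lt(3) | filter_odd | sum

Check, running the answer program on each example:
  [38, 46, -25, -6, 0, 18, 33] -> [266, 322, -175, -42, 0, 126, 231] -> [231, 126, 0, -42, -175, 322, 266] -> [0, -42, -175] -> [-175] -> -175
  [36, 32, -37] -> [252, 224, -259] -> [-259, 224, 252] -> [-259] -> [-259] -> -259
  [0, -15, -16, -32, 23, 45] -> [0, -105, -112, -224, 161, 315] -> [315, 161, -224, -112, -105, 0] -> [-224, -112, -105, 0] -> [-105] -> -105
  [-35, -39, 22, 15, -34, -1, 43, -23] -> [-245, -273, 154, 105, -238, -7, 301, -161] -> [-161, 301, -7, -238, 105, 154, -273, -245] -> [-161, -7, -238, -273, -245] -> [-161, -7, -273, -245] -> -686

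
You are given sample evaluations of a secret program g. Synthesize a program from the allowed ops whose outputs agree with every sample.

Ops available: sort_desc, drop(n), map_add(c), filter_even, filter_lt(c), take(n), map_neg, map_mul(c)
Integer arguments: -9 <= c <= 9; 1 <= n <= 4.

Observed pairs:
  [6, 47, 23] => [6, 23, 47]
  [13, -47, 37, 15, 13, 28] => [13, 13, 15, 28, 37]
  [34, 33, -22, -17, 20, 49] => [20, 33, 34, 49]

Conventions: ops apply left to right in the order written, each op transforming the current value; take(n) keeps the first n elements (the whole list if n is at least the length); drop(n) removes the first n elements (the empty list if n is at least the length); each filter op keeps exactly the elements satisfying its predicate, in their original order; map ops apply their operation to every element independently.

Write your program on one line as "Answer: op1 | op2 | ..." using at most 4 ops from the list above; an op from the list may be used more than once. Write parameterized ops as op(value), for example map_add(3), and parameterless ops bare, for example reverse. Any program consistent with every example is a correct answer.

map_neg | filter_lt(9) | sort_desc | map_neg

Check, running the answer program on each example:
  [6, 47, 23] -> [-6, -47, -23] -> [-6, -47, -23] -> [-6, -23, -47] -> [6, 23, 47]
  [13, -47, 37, 15, 13, 28] -> [-13, 47, -37, -15, -13, -28] -> [-13, -37, -15, -13, -28] -> [-13, -13, -15, -28, -37] -> [13, 13, 15, 28, 37]
  [34, 33, -22, -17, 20, 49] -> [-34, -33, 22, 17, -20, -49] -> [-34, -33, -20, -49] -> [-20, -33, -34, -49] -> [20, 33, 34, 49]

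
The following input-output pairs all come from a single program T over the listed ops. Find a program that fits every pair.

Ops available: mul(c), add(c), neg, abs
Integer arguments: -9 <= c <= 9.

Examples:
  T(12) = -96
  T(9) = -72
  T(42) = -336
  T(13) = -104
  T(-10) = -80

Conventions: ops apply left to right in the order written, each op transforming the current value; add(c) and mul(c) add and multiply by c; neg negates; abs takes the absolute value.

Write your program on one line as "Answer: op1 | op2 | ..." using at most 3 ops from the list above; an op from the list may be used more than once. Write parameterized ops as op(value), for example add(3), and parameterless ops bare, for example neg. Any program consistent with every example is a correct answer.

abs | mul(-8)

Check, running the answer program on each example:
  12 -> 12 -> -96
  9 -> 9 -> -72
  42 -> 42 -> -336
  13 -> 13 -> -104
  -10 -> 10 -> -80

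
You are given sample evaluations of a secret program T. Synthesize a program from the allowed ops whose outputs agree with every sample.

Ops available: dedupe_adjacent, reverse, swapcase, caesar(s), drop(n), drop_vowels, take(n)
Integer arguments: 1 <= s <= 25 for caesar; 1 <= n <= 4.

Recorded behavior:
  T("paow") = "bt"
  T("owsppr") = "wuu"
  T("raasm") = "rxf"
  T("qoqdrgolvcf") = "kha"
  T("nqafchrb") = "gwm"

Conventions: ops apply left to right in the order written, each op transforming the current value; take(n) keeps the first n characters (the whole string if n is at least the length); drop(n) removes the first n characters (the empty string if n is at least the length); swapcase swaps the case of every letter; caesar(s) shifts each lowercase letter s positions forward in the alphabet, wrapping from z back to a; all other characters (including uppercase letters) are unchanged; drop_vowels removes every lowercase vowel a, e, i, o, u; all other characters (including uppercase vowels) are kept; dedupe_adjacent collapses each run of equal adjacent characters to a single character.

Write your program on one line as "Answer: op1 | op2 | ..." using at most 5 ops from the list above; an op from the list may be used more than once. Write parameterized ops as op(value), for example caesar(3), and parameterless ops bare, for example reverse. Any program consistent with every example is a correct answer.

drop(2) | reverse | take(3) | caesar(5)

Check, running the answer program on each example:
  "paow" -> "ow" -> "wo" -> "wo" -> "bt"
  "owsppr" -> "sppr" -> "rpps" -> "rpp" -> "wuu"
  "raasm" -> "asm" -> "msa" -> "msa" -> "rxf"
  "qoqdrgolvcf" -> "qdrgolvcf" -> "fcvlogrdq" -> "fcv" -> "kha"
  "nqafchrb" -> "afchrb" -> "brhcfa" -> "brh" -> "gwm"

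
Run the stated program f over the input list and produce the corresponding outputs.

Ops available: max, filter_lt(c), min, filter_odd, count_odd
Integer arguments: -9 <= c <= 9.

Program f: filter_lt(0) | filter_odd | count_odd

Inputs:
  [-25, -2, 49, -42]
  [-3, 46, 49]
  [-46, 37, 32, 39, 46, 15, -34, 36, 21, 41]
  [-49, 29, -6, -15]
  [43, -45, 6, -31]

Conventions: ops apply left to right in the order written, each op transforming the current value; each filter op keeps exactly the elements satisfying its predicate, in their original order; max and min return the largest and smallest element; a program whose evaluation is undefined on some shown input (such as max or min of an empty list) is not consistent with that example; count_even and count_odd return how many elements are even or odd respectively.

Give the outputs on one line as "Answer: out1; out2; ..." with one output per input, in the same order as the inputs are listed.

1; 1; 0; 2; 2

Execution, op by op:
  [-25, -2, 49, -42] -> [-25, -2, -42] -> [-25] -> 1
  [-3, 46, 49] -> [-3] -> [-3] -> 1
  [-46, 37, 32, 39, 46, 15, -34, 36, 21, 41] -> [-46, -34] -> [] -> 0
  [-49, 29, -6, -15] -> [-49, -6, -15] -> [-49, -15] -> 2
  [43, -45, 6, -31] -> [-45, -31] -> [-45, -31] -> 2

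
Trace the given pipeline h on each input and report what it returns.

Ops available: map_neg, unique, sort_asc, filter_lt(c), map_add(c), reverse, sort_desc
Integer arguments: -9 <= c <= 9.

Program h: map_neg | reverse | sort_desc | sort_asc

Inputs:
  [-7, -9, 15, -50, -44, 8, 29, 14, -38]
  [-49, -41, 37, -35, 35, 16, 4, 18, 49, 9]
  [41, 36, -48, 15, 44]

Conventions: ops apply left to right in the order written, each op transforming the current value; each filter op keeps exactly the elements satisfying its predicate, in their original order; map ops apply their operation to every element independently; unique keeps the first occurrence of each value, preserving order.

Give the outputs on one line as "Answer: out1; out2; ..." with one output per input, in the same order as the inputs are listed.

[-29, -15, -14, -8, 7, 9, 38, 44, 50]; [-49, -37, -35, -18, -16, -9, -4, 35, 41, 49]; [-44, -41, -36, -15, 48]

Execution, op by op:
  [-7, -9, 15, -50, -44, 8, 29, 14, -38] -> [7, 9, -15, 50, 44, -8, -29, -14, 38] -> [38, -14, -29, -8, 44, 50, -15, 9, 7] -> [50, 44, 38, 9, 7, -8, -14, -15, -29] -> [-29, -15, -14, -8, 7, 9, 38, 44, 50]
  [-49, -41, 37, -35, 35, 16, 4, 18, 49, 9] -> [49, 41, -37, 35, -35, -16, -4, -18, -49, -9] -> [-9, -49, -18, -4, -16, -35, 35, -37, 41, 49] -> [49, 41, 35, -4, -9, -16, -18, -35, -37, -49] -> [-49, -37, -35, -18, -16, -9, -4, 35, 41, 49]
  [41, 36, -48, 15, 44] -> [-41, -36, 48, -15, -44] -> [-44, -15, 48, -36, -41] -> [48, -15, -36, -41, -44] -> [-44, -41, -36, -15, 48]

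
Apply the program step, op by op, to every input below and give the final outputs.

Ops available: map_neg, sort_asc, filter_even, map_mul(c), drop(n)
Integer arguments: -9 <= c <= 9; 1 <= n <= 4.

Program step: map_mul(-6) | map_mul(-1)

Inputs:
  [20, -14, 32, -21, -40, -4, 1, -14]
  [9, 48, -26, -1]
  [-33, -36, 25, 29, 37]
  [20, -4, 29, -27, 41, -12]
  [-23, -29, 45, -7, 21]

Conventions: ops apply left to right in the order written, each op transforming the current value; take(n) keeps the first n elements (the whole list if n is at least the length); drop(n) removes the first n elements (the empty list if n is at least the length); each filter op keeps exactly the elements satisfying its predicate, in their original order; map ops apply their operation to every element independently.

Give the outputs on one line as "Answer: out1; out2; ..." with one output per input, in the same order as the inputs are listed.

Execution, op by op:
  [20, -14, 32, -21, -40, -4, 1, -14] -> [-120, 84, -192, 126, 240, 24, -6, 84] -> [120, -84, 192, -126, -240, -24, 6, -84]
  [9, 48, -26, -1] -> [-54, -288, 156, 6] -> [54, 288, -156, -6]
  [-33, -36, 25, 29, 37] -> [198, 216, -150, -174, -222] -> [-198, -216, 150, 174, 222]
  [20, -4, 29, -27, 41, -12] -> [-120, 24, -174, 162, -246, 72] -> [120, -24, 174, -162, 246, -72]
  [-23, -29, 45, -7, 21] -> [138, 174, -270, 42, -126] -> [-138, -174, 270, -42, 126]

[120, -84, 192, -126, -240, -24, 6, -84]; [54, 288, -156, -6]; [-198, -216, 150, 174, 222]; [120, -24, 174, -162, 246, -72]; [-138, -174, 270, -42, 126]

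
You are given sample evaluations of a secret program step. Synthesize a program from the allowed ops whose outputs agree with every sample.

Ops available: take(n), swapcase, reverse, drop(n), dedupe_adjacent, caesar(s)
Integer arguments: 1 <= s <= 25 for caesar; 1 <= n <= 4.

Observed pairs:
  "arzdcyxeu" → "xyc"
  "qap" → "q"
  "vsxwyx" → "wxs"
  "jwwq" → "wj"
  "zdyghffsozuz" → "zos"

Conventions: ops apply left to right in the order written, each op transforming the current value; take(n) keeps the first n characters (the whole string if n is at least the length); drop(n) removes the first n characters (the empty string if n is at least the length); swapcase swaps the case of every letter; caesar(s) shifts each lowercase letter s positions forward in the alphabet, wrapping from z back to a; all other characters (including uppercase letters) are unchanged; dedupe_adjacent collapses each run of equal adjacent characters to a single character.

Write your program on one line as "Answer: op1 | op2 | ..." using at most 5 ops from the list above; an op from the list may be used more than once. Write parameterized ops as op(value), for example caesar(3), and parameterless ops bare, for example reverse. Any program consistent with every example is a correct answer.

reverse | drop(2) | take(4) | take(3)

Check, running the answer program on each example:
  "arzdcyxeu" -> "uexycdzra" -> "xycdzra" -> "xycd" -> "xyc"
  "qap" -> "paq" -> "q" -> "q" -> "q"
  "vsxwyx" -> "xywxsv" -> "wxsv" -> "wxsv" -> "wxs"
  "jwwq" -> "qwwj" -> "wj" -> "wj" -> "wj"
  "zdyghffsozuz" -> "zuzosffhgydz" -> "zosffhgydz" -> "zosf" -> "zos"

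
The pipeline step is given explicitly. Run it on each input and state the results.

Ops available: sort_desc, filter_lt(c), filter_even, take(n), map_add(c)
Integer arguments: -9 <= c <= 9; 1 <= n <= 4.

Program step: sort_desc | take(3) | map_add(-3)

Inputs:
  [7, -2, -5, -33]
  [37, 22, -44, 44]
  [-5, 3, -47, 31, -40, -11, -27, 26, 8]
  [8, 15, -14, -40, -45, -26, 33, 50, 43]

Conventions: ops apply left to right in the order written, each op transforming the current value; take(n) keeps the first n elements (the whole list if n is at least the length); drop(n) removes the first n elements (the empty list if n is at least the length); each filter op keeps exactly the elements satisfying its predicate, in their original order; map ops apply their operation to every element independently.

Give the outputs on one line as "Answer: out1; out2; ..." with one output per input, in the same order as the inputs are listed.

[4, -5, -8]; [41, 34, 19]; [28, 23, 5]; [47, 40, 30]

Execution, op by op:
  [7, -2, -5, -33] -> [7, -2, -5, -33] -> [7, -2, -5] -> [4, -5, -8]
  [37, 22, -44, 44] -> [44, 37, 22, -44] -> [44, 37, 22] -> [41, 34, 19]
  [-5, 3, -47, 31, -40, -11, -27, 26, 8] -> [31, 26, 8, 3, -5, -11, -27, -40, -47] -> [31, 26, 8] -> [28, 23, 5]
  [8, 15, -14, -40, -45, -26, 33, 50, 43] -> [50, 43, 33, 15, 8, -14, -26, -40, -45] -> [50, 43, 33] -> [47, 40, 30]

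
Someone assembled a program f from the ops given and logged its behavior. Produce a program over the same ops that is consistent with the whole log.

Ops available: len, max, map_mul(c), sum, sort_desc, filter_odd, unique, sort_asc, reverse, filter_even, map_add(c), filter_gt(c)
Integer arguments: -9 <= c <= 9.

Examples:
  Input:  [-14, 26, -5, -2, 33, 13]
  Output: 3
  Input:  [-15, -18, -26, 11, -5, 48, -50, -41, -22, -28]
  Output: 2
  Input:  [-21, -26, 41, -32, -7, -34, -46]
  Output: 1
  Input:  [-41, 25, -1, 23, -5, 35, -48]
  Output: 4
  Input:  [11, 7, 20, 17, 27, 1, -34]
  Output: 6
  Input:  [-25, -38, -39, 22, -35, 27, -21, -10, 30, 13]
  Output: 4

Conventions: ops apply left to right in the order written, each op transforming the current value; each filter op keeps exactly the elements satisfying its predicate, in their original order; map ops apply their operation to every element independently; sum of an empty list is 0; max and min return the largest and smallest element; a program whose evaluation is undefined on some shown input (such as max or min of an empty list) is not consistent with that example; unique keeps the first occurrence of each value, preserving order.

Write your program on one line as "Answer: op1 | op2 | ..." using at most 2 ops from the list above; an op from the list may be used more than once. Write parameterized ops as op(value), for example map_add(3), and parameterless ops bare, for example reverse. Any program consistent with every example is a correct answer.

filter_gt(-2) | len

Check, running the answer program on each example:
  [-14, 26, -5, -2, 33, 13] -> [26, 33, 13] -> 3
  [-15, -18, -26, 11, -5, 48, -50, -41, -22, -28] -> [11, 48] -> 2
  [-21, -26, 41, -32, -7, -34, -46] -> [41] -> 1
  [-41, 25, -1, 23, -5, 35, -48] -> [25, -1, 23, 35] -> 4
  [11, 7, 20, 17, 27, 1, -34] -> [11, 7, 20, 17, 27, 1] -> 6
  [-25, -38, -39, 22, -35, 27, -21, -10, 30, 13] -> [22, 27, 30, 13] -> 4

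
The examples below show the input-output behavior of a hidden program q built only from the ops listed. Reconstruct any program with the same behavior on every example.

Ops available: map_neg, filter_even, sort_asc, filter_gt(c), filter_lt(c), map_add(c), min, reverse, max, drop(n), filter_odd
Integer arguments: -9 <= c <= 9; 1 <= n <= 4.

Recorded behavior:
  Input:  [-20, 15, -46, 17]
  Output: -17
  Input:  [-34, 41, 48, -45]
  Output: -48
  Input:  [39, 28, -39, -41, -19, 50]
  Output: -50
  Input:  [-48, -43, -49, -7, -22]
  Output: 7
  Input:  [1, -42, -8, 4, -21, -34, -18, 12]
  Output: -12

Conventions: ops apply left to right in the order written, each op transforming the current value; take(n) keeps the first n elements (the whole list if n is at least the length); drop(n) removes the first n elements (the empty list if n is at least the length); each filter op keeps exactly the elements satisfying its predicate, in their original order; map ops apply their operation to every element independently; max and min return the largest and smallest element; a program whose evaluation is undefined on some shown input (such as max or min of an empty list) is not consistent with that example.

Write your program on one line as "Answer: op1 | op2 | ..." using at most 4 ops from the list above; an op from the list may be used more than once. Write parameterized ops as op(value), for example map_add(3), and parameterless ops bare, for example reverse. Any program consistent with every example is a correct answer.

drop(2) | map_neg | reverse | min

Check, running the answer program on each example:
  [-20, 15, -46, 17] -> [-46, 17] -> [46, -17] -> [-17, 46] -> -17
  [-34, 41, 48, -45] -> [48, -45] -> [-48, 45] -> [45, -48] -> -48
  [39, 28, -39, -41, -19, 50] -> [-39, -41, -19, 50] -> [39, 41, 19, -50] -> [-50, 19, 41, 39] -> -50
  [-48, -43, -49, -7, -22] -> [-49, -7, -22] -> [49, 7, 22] -> [22, 7, 49] -> 7
  [1, -42, -8, 4, -21, -34, -18, 12] -> [-8, 4, -21, -34, -18, 12] -> [8, -4, 21, 34, 18, -12] -> [-12, 18, 34, 21, -4, 8] -> -12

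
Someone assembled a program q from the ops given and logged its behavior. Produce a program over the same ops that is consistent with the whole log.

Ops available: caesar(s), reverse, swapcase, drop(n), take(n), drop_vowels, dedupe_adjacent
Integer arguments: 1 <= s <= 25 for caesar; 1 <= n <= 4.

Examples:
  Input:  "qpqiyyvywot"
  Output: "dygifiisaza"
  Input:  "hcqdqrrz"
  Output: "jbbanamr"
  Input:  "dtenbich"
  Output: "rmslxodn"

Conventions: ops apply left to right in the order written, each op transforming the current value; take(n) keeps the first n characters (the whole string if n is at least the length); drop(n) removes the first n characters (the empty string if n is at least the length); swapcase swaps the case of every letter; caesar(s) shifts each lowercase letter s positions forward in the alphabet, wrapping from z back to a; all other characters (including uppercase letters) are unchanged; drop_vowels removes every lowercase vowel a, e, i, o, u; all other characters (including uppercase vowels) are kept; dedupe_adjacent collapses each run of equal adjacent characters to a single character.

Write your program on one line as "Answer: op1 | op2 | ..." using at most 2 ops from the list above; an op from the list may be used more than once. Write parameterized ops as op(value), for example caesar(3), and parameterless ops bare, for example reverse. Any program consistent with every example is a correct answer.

reverse | caesar(10)

Check, running the answer program on each example:
  "qpqiyyvywot" -> "towyvyyiqpq" -> "dygifiisaza"
  "hcqdqrrz" -> "zrrqdqch" -> "jbbanamr"
  "dtenbich" -> "hcibnetd" -> "rmslxodn"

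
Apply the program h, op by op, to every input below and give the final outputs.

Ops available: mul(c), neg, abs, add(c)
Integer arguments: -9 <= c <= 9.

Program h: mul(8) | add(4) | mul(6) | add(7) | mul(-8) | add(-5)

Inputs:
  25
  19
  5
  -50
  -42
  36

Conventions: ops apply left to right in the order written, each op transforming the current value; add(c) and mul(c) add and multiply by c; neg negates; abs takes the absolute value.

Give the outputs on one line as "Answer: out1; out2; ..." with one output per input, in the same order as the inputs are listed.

-9853; -7549; -2173; 18947; 15875; -14077

Execution, op by op:
  25 -> 200 -> 204 -> 1224 -> 1231 -> -9848 -> -9853
  19 -> 152 -> 156 -> 936 -> 943 -> -7544 -> -7549
  5 -> 40 -> 44 -> 264 -> 271 -> -2168 -> -2173
  -50 -> -400 -> -396 -> -2376 -> -2369 -> 18952 -> 18947
  -42 -> -336 -> -332 -> -1992 -> -1985 -> 15880 -> 15875
  36 -> 288 -> 292 -> 1752 -> 1759 -> -14072 -> -14077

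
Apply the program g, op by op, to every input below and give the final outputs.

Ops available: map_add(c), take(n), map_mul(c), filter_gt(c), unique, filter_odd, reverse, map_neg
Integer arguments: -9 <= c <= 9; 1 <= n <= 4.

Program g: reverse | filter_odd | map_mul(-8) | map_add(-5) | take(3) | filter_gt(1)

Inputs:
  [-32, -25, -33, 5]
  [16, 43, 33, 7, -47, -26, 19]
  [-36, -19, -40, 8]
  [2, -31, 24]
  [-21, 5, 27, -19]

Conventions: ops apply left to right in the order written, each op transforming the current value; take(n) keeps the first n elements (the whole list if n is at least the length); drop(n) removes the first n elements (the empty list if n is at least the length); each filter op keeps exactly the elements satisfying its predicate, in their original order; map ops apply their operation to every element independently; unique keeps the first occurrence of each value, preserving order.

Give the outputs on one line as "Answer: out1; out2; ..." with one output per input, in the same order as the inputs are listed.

[259, 195]; [371]; [147]; [243]; [147]

Execution, op by op:
  [-32, -25, -33, 5] -> [5, -33, -25, -32] -> [5, -33, -25] -> [-40, 264, 200] -> [-45, 259, 195] -> [-45, 259, 195] -> [259, 195]
  [16, 43, 33, 7, -47, -26, 19] -> [19, -26, -47, 7, 33, 43, 16] -> [19, -47, 7, 33, 43] -> [-152, 376, -56, -264, -344] -> [-157, 371, -61, -269, -349] -> [-157, 371, -61] -> [371]
  [-36, -19, -40, 8] -> [8, -40, -19, -36] -> [-19] -> [152] -> [147] -> [147] -> [147]
  [2, -31, 24] -> [24, -31, 2] -> [-31] -> [248] -> [243] -> [243] -> [243]
  [-21, 5, 27, -19] -> [-19, 27, 5, -21] -> [-19, 27, 5, -21] -> [152, -216, -40, 168] -> [147, -221, -45, 163] -> [147, -221, -45] -> [147]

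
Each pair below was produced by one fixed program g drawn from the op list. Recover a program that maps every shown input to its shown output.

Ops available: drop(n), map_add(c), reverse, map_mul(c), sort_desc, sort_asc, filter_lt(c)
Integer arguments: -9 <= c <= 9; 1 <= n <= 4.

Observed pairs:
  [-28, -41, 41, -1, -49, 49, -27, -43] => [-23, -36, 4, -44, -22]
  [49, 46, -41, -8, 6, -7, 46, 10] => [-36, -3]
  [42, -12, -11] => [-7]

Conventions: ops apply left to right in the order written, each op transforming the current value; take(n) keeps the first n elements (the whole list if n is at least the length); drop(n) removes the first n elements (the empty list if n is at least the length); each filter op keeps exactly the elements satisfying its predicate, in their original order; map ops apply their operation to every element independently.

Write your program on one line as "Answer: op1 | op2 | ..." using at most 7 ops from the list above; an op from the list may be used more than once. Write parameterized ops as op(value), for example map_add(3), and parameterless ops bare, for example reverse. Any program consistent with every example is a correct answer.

filter_lt(5) | reverse | map_add(-1) | drop(1) | map_add(6) | reverse

Check, running the answer program on each example:
  [-28, -41, 41, -1, -49, 49, -27, -43] -> [-28, -41, -1, -49, -27, -43] -> [-43, -27, -49, -1, -41, -28] -> [-44, -28, -50, -2, -42, -29] -> [-28, -50, -2, -42, -29] -> [-22, -44, 4, -36, -23] -> [-23, -36, 4, -44, -22]
  [49, 46, -41, -8, 6, -7, 46, 10] -> [-41, -8, -7] -> [-7, -8, -41] -> [-8, -9, -42] -> [-9, -42] -> [-3, -36] -> [-36, -3]
  [42, -12, -11] -> [-12, -11] -> [-11, -12] -> [-12, -13] -> [-13] -> [-7] -> [-7]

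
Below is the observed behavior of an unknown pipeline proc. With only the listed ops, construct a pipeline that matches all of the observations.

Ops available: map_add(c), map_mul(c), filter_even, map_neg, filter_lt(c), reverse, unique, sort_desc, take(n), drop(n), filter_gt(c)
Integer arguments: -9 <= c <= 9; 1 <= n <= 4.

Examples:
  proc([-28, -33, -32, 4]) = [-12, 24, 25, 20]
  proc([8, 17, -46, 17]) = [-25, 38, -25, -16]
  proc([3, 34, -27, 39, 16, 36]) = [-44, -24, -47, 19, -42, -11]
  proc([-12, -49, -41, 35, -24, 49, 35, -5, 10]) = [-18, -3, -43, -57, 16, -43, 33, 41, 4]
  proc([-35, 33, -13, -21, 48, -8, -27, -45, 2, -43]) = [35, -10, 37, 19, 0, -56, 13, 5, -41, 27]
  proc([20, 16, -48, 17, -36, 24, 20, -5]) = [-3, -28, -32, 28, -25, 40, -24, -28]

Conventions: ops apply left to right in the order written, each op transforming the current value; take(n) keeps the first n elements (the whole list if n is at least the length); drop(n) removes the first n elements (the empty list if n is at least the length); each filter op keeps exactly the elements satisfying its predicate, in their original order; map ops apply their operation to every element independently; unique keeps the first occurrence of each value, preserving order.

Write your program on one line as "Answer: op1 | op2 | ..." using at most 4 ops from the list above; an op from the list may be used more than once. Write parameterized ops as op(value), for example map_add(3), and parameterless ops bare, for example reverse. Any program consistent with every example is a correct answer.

map_add(8) | map_neg | reverse

Check, running the answer program on each example:
  [-28, -33, -32, 4] -> [-20, -25, -24, 12] -> [20, 25, 24, -12] -> [-12, 24, 25, 20]
  [8, 17, -46, 17] -> [16, 25, -38, 25] -> [-16, -25, 38, -25] -> [-25, 38, -25, -16]
  [3, 34, -27, 39, 16, 36] -> [11, 42, -19, 47, 24, 44] -> [-11, -42, 19, -47, -24, -44] -> [-44, -24, -47, 19, -42, -11]
  [-12, -49, -41, 35, -24, 49, 35, -5, 10] -> [-4, -41, -33, 43, -16, 57, 43, 3, 18] -> [4, 41, 33, -43, 16, -57, -43, -3, -18] -> [-18, -3, -43, -57, 16, -43, 33, 41, 4]
  [-35, 33, -13, -21, 48, -8, -27, -45, 2, -43] -> [-27, 41, -5, -13, 56, 0, -19, -37, 10, -35] -> [27, -41, 5, 13, -56, 0, 19, 37, -10, 35] -> [35, -10, 37, 19, 0, -56, 13, 5, -41, 27]
  [20, 16, -48, 17, -36, 24, 20, -5] -> [28, 24, -40, 25, -28, 32, 28, 3] -> [-28, -24, 40, -25, 28, -32, -28, -3] -> [-3, -28, -32, 28, -25, 40, -24, -28]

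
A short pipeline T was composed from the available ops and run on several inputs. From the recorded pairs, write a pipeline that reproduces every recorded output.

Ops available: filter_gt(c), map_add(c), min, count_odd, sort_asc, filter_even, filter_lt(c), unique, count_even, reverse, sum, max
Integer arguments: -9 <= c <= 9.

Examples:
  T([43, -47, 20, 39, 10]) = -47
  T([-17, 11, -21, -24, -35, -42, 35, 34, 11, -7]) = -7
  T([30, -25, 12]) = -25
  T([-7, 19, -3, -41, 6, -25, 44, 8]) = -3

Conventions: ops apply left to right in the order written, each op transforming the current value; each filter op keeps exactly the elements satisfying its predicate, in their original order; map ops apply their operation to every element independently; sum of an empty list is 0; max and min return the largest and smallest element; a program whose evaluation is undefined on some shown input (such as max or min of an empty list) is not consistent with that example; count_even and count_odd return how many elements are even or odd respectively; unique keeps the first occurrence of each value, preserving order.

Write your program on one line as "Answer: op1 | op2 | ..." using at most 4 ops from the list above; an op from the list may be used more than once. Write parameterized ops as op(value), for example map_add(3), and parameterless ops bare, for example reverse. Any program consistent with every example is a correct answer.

reverse | filter_lt(-1) | sort_asc | max

Check, running the answer program on each example:
  [43, -47, 20, 39, 10] -> [10, 39, 20, -47, 43] -> [-47] -> [-47] -> -47
  [-17, 11, -21, -24, -35, -42, 35, 34, 11, -7] -> [-7, 11, 34, 35, -42, -35, -24, -21, 11, -17] -> [-7, -42, -35, -24, -21, -17] -> [-42, -35, -24, -21, -17, -7] -> -7
  [30, -25, 12] -> [12, -25, 30] -> [-25] -> [-25] -> -25
  [-7, 19, -3, -41, 6, -25, 44, 8] -> [8, 44, -25, 6, -41, -3, 19, -7] -> [-25, -41, -3, -7] -> [-41, -25, -7, -3] -> -3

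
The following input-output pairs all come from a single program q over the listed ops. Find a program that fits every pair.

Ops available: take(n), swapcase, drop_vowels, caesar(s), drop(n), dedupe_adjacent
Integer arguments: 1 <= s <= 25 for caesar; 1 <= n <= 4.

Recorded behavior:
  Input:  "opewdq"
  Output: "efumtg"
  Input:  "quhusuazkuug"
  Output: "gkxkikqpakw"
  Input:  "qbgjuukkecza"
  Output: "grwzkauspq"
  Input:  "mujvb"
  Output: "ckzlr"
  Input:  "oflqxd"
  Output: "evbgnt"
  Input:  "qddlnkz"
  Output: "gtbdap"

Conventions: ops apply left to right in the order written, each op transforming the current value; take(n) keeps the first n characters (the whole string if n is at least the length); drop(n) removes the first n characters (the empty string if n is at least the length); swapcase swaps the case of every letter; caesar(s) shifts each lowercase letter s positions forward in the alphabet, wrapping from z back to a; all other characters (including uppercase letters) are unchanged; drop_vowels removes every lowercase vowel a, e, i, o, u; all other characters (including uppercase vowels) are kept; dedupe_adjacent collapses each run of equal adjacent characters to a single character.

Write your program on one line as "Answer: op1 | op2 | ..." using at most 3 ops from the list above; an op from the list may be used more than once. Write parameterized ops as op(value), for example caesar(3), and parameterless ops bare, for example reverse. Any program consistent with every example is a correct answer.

dedupe_adjacent | caesar(16)

Check, running the answer program on each example:
  "opewdq" -> "opewdq" -> "efumtg"
  "quhusuazkuug" -> "quhusuazkug" -> "gkxkikqpakw"
  "qbgjuukkecza" -> "qbgjukecza" -> "grwzkauspq"
  "mujvb" -> "mujvb" -> "ckzlr"
  "oflqxd" -> "oflqxd" -> "evbgnt"
  "qddlnkz" -> "qdlnkz" -> "gtbdap"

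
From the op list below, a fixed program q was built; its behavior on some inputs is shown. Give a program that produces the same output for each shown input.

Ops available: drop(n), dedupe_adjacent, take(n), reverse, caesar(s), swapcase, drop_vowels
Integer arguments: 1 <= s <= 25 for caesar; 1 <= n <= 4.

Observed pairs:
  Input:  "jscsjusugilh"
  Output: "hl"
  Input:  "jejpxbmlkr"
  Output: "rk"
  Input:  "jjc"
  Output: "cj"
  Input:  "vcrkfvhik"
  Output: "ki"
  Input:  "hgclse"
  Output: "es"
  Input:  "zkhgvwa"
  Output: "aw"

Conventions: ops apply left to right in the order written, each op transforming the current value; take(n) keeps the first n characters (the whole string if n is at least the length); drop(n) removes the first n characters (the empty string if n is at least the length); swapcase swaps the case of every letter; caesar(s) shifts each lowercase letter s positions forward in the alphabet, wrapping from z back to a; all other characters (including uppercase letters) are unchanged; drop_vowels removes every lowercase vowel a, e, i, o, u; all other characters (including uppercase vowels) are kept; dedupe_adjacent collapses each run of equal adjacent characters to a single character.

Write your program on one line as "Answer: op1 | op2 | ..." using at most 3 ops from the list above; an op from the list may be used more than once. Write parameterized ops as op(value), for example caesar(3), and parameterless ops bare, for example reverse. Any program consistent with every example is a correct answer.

reverse | take(2)

Check, running the answer program on each example:
  "jscsjusugilh" -> "hligusujscsj" -> "hl"
  "jejpxbmlkr" -> "rklmbxpjej" -> "rk"
  "jjc" -> "cjj" -> "cj"
  "vcrkfvhik" -> "kihvfkrcv" -> "ki"
  "hgclse" -> "eslcgh" -> "es"
  "zkhgvwa" -> "awvghkz" -> "aw"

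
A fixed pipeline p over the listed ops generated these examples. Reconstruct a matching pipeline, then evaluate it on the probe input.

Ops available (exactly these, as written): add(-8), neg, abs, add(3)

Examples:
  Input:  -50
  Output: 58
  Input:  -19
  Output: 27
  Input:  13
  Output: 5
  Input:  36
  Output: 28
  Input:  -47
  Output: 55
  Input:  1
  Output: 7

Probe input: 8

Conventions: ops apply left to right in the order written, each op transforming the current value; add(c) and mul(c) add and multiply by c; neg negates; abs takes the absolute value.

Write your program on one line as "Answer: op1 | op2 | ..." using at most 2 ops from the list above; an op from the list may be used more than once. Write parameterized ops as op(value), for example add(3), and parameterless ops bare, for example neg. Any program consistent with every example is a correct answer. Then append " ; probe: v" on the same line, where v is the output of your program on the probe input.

add(-8) | abs ; probe: 0

Check, running the answer program on each example:
  -50 -> -58 -> 58
  -19 -> -27 -> 27
  13 -> 5 -> 5
  36 -> 28 -> 28
  -47 -> -55 -> 55
  1 -> -7 -> 7
  probe: 8 -> 0 -> 0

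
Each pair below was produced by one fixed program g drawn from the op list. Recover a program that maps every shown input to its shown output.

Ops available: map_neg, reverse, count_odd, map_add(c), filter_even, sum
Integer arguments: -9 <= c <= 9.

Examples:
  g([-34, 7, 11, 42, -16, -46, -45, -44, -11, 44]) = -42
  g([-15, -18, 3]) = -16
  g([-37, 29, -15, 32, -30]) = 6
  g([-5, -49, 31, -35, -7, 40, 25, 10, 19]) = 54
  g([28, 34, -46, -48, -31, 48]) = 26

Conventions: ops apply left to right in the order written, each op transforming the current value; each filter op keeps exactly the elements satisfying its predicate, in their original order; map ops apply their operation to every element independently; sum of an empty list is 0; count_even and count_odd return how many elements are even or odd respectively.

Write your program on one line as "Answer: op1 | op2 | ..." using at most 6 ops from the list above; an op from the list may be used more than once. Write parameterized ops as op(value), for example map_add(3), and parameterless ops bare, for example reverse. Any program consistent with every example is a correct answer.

filter_even | map_neg | map_add(-2) | map_neg | sum

Check, running the answer program on each example:
  [-34, 7, 11, 42, -16, -46, -45, -44, -11, 44] -> [-34, 42, -16, -46, -44, 44] -> [34, -42, 16, 46, 44, -44] -> [32, -44, 14, 44, 42, -46] -> [-32, 44, -14, -44, -42, 46] -> -42
  [-15, -18, 3] -> [-18] -> [18] -> [16] -> [-16] -> -16
  [-37, 29, -15, 32, -30] -> [32, -30] -> [-32, 30] -> [-34, 28] -> [34, -28] -> 6
  [-5, -49, 31, -35, -7, 40, 25, 10, 19] -> [40, 10] -> [-40, -10] -> [-42, -12] -> [42, 12] -> 54
  [28, 34, -46, -48, -31, 48] -> [28, 34, -46, -48, 48] -> [-28, -34, 46, 48, -48] -> [-30, -36, 44, 46, -50] -> [30, 36, -44, -46, 50] -> 26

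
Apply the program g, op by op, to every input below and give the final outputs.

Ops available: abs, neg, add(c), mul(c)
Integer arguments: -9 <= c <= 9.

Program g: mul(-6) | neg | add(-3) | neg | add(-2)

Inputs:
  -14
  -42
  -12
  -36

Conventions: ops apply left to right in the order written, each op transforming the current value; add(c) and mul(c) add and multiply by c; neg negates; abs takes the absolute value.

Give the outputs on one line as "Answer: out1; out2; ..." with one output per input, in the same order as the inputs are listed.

Execution, op by op:
  -14 -> 84 -> -84 -> -87 -> 87 -> 85
  -42 -> 252 -> -252 -> -255 -> 255 -> 253
  -12 -> 72 -> -72 -> -75 -> 75 -> 73
  -36 -> 216 -> -216 -> -219 -> 219 -> 217

85; 253; 73; 217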